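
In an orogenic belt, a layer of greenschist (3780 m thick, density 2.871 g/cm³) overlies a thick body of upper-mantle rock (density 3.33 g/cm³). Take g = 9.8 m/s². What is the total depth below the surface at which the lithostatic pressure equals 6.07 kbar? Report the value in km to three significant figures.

Pressure at base of upper layers: 2871×9.8×3780 = 1.064×10^8 Pa = 1.064 kbar
Remaining pressure to be supplied by upper-mantle rock: 6.070×10^8 − 1.064×10^8 = 5.006×10^8 Pa
Additional depth in upper-mantle rock = 5.006×10^8 Pa / (3330 kg/m³ × 9.8 m/s²) = 15341 m
Total depth = 3780 m + 15341 m = 19121 m
= 19.121 km

19.1 km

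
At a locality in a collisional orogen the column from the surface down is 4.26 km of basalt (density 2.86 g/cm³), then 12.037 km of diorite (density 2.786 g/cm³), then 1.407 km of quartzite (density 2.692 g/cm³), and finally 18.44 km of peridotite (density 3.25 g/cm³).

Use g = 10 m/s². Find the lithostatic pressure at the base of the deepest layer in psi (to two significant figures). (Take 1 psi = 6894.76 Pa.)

160000 psi

basalt: 2860 kg/m³ × 10 m/s² × 4260 m = 1.218×10^8 Pa = 17671 psi
diorite: 2786 kg/m³ × 10 m/s² × 12037 m = 3.354×10^8 Pa = 48639 psi
quartzite: 2692 kg/m³ × 10 m/s² × 1407 m = 3.788×10^7 Pa = 5494 psi
peridotite: 3250 kg/m³ × 10 m/s² × 18440 m = 5.993×10^8 Pa = 86921 psi
Total = 17671 + 48639 + 5494 + 86921 = 1.5872×10^5 psi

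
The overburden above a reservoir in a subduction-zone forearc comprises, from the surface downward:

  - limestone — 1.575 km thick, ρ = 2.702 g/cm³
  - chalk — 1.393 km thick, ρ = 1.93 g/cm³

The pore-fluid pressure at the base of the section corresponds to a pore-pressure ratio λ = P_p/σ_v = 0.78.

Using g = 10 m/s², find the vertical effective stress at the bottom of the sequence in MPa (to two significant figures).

15 MPa

Overburden (lithostatic) stress σ_v:
limestone: 2702 kg/m³ × 10 m/s² × 1575 m = 4.256×10^7 Pa = 42.56 MPa
chalk: 1930 kg/m³ × 10 m/s² × 1393 m = 2.688×10^7 Pa = 26.88 MPa
Total = 42.56 + 26.88 = 69.441 MPa
Pore pressure P_p = λ·σ_v = 0.78 × 69.44 MPa = 54.16 MPa
Effective stress σ' = σ_v − P_p = 69.44 − 54.16 = 15.277 MPa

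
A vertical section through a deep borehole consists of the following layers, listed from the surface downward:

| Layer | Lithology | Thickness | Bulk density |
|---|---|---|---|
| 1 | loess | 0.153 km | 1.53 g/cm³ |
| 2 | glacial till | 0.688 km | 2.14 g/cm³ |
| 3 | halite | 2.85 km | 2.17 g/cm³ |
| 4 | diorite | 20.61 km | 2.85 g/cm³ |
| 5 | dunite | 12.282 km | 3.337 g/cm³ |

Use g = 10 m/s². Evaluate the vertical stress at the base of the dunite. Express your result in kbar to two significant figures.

loess: 1530 kg/m³ × 10 m/s² × 153 m = 2.341×10^6 Pa = 0.02341 kbar
glacial till: 2140 kg/m³ × 10 m/s² × 688 m = 1.472×10^7 Pa = 0.1472 kbar
halite: 2170 kg/m³ × 10 m/s² × 2850 m = 6.184×10^7 Pa = 0.6185 kbar
diorite: 2850 kg/m³ × 10 m/s² × 20610 m = 5.874×10^8 Pa = 5.874 kbar
dunite: 3337 kg/m³ × 10 m/s² × 12282 m = 4.099×10^8 Pa = 4.099 kbar
Total = 0.02341 + 0.1472 + 0.6185 + 5.874 + 4.099 = 10.761 kbar

11 kbar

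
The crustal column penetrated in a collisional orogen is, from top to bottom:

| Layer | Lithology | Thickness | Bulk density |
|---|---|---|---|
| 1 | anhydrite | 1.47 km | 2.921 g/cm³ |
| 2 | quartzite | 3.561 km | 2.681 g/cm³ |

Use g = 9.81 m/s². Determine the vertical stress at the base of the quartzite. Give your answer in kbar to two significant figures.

anhydrite: 2921 kg/m³ × 9.81 m/s² × 1470 m = 4.212×10^7 Pa = 0.4212 kbar
quartzite: 2681 kg/m³ × 9.81 m/s² × 3561 m = 9.366×10^7 Pa = 0.9366 kbar
Total = 0.4212 + 0.9366 = 1.3578 kbar

1.4 kbar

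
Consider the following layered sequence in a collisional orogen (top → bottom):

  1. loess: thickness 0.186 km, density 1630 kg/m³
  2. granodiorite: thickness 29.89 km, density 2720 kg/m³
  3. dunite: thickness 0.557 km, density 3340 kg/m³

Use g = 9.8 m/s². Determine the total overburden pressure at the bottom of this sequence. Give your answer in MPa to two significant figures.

loess: 1630 kg/m³ × 9.8 m/s² × 186 m = 2.971×10^6 Pa = 2.971 MPa
granodiorite: 2720 kg/m³ × 9.8 m/s² × 29890 m = 7.967×10^8 Pa = 796.7 MPa
dunite: 3340 kg/m³ × 9.8 m/s² × 557 m = 1.823×10^7 Pa = 18.23 MPa
Total = 2.971 + 796.7 + 18.23 = 817.95 MPa

820 MPa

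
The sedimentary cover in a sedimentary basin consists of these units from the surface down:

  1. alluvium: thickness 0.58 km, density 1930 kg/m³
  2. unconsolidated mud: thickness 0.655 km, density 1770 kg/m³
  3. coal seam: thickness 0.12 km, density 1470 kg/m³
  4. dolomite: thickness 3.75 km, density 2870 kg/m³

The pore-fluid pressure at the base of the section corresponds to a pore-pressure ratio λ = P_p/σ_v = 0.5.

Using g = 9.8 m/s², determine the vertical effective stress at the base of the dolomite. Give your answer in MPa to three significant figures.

Overburden (lithostatic) stress σ_v:
alluvium: 1930 kg/m³ × 9.8 m/s² × 580 m = 1.097×10^7 Pa = 10.97 MPa
unconsolidated mud: 1770 kg/m³ × 9.8 m/s² × 655 m = 1.136×10^7 Pa = 11.36 MPa
coal seam: 1470 kg/m³ × 9.8 m/s² × 120 m = 1.729×10^6 Pa = 1.729 MPa
dolomite: 2870 kg/m³ × 9.8 m/s² × 3750 m = 1.055×10^8 Pa = 105.5 MPa
Total = 10.97 + 11.36 + 1.729 + 105.5 = 129.53 MPa
Pore pressure P_p = λ·σ_v = 0.5 × 129.5 MPa = 64.77 MPa
Effective stress σ' = σ_v − P_p = 129.5 − 64.77 = 64.766 MPa

64.8 MPa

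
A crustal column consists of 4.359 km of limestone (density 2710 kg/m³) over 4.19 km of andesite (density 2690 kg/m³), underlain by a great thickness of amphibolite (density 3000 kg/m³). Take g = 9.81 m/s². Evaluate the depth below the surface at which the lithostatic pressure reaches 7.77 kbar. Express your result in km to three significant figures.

27.3 km

Pressure at base of upper layers: 2710×9.81×4359 + 2690×9.81×4190 = 2.265×10^8 Pa = 2.265 kbar
Remaining pressure to be supplied by amphibolite: 7.770×10^8 − 2.265×10^8 = 5.505×10^8 Pa
Additional depth in amphibolite = 5.505×10^8 Pa / (3000 kg/m³ × 9.81 m/s²) = 18707 m
Total depth = 8549 m + 18707 m = 27256 m
= 27.256 km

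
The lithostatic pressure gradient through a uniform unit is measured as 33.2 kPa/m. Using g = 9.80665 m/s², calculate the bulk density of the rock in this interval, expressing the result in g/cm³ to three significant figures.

ρ = (dP/dz)/g = 33.2 kPa/m / 9.80665 m/s² = 33200 Pa/m / 9.80665 m/s² = 3385.5 kg/m³
= 3.385 g/cm³

3.39 g/cm³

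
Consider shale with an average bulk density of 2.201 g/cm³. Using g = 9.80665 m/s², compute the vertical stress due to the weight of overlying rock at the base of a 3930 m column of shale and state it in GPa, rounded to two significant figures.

0.085 GPa

shale: 2201 kg/m³ × 9.80665 m/s² × 3930 m = 8.483×10^7 Pa = 0.08483 GPa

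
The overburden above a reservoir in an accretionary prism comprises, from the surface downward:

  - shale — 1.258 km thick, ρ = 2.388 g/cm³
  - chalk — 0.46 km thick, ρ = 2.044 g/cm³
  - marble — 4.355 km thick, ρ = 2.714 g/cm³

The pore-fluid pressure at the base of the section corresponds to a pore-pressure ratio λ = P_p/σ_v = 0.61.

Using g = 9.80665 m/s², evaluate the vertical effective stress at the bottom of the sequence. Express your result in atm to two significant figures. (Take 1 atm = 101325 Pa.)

600 atm

Overburden (lithostatic) stress σ_v:
shale: 2388 kg/m³ × 9.80665 m/s² × 1258 m = 2.946×10^7 Pa = 29.46 MPa
chalk: 2044 kg/m³ × 9.80665 m/s² × 460 m = 9.221×10^6 Pa = 9.221 MPa
marble: 2714 kg/m³ × 9.80665 m/s² × 4355 m = 1.159×10^8 Pa = 115.9 MPa
Total = 29.46 + 9.221 + 115.9 = 154.59 MPa
Pore pressure P_p = λ·σ_v = 0.61 × 154.6 MPa = 94.30 MPa
Effective stress σ' = σ_v − P_p = 154.6 − 94.30 = 60.290 MPa = 595.02 atm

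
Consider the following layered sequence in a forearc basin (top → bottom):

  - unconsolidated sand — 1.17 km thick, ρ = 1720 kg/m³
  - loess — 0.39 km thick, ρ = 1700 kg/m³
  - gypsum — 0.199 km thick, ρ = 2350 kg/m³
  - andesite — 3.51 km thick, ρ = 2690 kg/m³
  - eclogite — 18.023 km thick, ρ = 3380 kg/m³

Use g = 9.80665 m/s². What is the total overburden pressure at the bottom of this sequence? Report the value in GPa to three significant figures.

unconsolidated sand: 1720 kg/m³ × 9.80665 m/s² × 1170 m = 1.973×10^7 Pa = 0.01973 GPa
loess: 1700 kg/m³ × 9.80665 m/s² × 390 m = 6.502×10^6 Pa = 6.502×10^-3 GPa
gypsum: 2350 kg/m³ × 9.80665 m/s² × 199 m = 4.586×10^6 Pa = 4.586×10^-3 GPa
andesite: 2690 kg/m³ × 9.80665 m/s² × 3510 m = 9.259×10^7 Pa = 0.09259 GPa
eclogite: 3380 kg/m³ × 9.80665 m/s² × 18023 m = 5.974×10^8 Pa = 0.5974 GPa
Total = 0.01973 + 6.502×10^-3 + 4.586×10^-3 + 0.09259 + 0.5974 = 0.72082 GPa

0.721 GPa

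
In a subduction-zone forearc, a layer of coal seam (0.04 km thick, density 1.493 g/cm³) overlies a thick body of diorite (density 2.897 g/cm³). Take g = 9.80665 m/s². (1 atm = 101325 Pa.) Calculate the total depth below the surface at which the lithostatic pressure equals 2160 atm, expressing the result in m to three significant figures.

Pressure at base of upper layers: 1493×9.80665×40 = 5.857×10^5 Pa = 5.780 atm
Remaining pressure to be supplied by diorite: 2.189×10^8 − 5.857×10^5 = 2.183×10^8 Pa
Additional depth in diorite = 2.183×10^8 Pa / (2897 kg/m³ × 9.80665 m/s²) = 7683.1 m
Total depth = 40 m + 7683.1 m = 7723.1 m

7720 m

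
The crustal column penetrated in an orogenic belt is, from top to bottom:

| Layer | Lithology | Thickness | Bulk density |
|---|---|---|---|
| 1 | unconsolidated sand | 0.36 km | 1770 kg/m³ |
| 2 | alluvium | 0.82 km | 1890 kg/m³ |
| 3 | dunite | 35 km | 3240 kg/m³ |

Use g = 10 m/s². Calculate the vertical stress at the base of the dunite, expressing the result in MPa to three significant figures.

1160 MPa

unconsolidated sand: 1770 kg/m³ × 10 m/s² × 360 m = 6.372×10^6 Pa = 6.372 MPa
alluvium: 1890 kg/m³ × 10 m/s² × 820 m = 1.550×10^7 Pa = 15.50 MPa
dunite: 3240 kg/m³ × 10 m/s² × 35000 m = 1.134×10^9 Pa = 1134 MPa
Total = 6.372 + 15.50 + 1134 = 1155.9 MPa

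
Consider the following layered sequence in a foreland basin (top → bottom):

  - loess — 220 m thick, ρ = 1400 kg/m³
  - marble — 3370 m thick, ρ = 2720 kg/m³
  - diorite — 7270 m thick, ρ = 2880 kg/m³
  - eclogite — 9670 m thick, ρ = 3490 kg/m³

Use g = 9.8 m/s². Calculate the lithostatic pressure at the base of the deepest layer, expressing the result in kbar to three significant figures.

6.29 kbar

loess: 1400 kg/m³ × 9.8 m/s² × 220 m = 3.018×10^6 Pa = 0.03018 kbar
marble: 2720 kg/m³ × 9.8 m/s² × 3370 m = 8.983×10^7 Pa = 0.8983 kbar
diorite: 2880 kg/m³ × 9.8 m/s² × 7270 m = 2.052×10^8 Pa = 2.052 kbar
eclogite: 3490 kg/m³ × 9.8 m/s² × 9670 m = 3.307×10^8 Pa = 3.307 kbar
Total = 0.03018 + 0.8983 + 2.052 + 3.307 = 6.2877 kbar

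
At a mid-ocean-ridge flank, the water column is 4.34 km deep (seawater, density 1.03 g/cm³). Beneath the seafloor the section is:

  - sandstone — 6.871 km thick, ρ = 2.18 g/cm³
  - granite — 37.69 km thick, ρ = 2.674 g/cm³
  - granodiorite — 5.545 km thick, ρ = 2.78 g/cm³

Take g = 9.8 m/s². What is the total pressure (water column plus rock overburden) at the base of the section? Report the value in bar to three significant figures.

seawater: 1030 kg/m³ × 9.8 m/s² × 4340 m = 4.381×10^7 Pa = 438.1 bar
sandstone: 2180 kg/m³ × 9.8 m/s² × 6871 m = 1.468×10^8 Pa = 1468 bar
granite: 2674 kg/m³ × 9.8 m/s² × 37690 m = 9.877×10^8 Pa = 9877 bar
granodiorite: 2780 kg/m³ × 9.8 m/s² × 5545 m = 1.511×10^8 Pa = 1511 bar
Total = 438.1 + 1468 + 9877 + 1511 = 13293 bar

13300 bar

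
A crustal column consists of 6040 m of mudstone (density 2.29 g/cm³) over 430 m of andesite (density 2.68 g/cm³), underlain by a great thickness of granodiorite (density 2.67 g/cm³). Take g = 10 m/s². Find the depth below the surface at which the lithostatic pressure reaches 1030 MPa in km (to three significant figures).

39.4 km

Pressure at base of upper layers: 2290×10×6040 + 2680×10×430 = 1.498×10^8 Pa = 149.8 MPa
Remaining pressure to be supplied by granodiorite: 1.030×10^9 − 1.498×10^8 = 8.802×10^8 Pa
Additional depth in granodiorite = 8.802×10^8 Pa / (2670 kg/m³ × 10 m/s²) = 32965 m
Total depth = 6470 m + 32965 m = 39435 m
= 39.435 km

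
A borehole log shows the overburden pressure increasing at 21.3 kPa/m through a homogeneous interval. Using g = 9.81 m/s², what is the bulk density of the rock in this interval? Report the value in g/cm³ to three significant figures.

2.17 g/cm³

ρ = (dP/dz)/g = 21.3 kPa/m / 9.81 m/s² = 21300 Pa/m / 9.81 m/s² = 2171.3 kg/m³
= 2.171 g/cm³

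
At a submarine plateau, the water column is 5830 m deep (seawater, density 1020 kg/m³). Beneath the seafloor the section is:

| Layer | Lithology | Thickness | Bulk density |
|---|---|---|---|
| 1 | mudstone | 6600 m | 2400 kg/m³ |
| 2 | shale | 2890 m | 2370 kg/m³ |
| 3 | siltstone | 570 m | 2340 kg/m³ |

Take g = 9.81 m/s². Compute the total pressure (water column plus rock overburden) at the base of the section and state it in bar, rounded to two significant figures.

2900 bar

seawater: 1020 kg/m³ × 9.81 m/s² × 5830 m = 5.834×10^7 Pa = 583.4 bar
mudstone: 2400 kg/m³ × 9.81 m/s² × 6600 m = 1.554×10^8 Pa = 1554 bar
shale: 2370 kg/m³ × 9.81 m/s² × 2890 m = 6.719×10^7 Pa = 671.9 bar
siltstone: 2340 kg/m³ × 9.81 m/s² × 570 m = 1.308×10^7 Pa = 130.8 bar
Total = 583.4 + 1554 + 671.9 + 130.8 = 2940.0 bar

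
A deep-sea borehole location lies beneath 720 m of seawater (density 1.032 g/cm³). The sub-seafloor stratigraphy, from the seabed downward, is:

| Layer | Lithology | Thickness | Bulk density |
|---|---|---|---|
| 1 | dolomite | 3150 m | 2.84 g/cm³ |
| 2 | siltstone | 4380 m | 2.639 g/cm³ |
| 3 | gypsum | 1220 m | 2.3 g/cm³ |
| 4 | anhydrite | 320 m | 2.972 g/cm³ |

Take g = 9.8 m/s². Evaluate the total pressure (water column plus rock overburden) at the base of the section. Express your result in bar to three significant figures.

seawater: 1032 kg/m³ × 9.8 m/s² × 720 m = 7.282×10^6 Pa = 72.82 bar
dolomite: 2840 kg/m³ × 9.8 m/s² × 3150 m = 8.767×10^7 Pa = 876.7 bar
siltstone: 2639 kg/m³ × 9.8 m/s² × 4380 m = 1.133×10^8 Pa = 1133 bar
gypsum: 2300 kg/m³ × 9.8 m/s² × 1220 m = 2.750×10^7 Pa = 275.0 bar
anhydrite: 2972 kg/m³ × 9.8 m/s² × 320 m = 9.320×10^6 Pa = 93.20 bar
Total = 72.82 + 876.7 + 1133 + 275.0 + 93.20 = 2450.5 bar

2450 bar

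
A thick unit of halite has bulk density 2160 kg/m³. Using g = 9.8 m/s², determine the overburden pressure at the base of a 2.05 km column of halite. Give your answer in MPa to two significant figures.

halite: 2160 kg/m³ × 9.8 m/s² × 2050 m = 4.339×10^7 Pa = 43.39 MPa

43 MPa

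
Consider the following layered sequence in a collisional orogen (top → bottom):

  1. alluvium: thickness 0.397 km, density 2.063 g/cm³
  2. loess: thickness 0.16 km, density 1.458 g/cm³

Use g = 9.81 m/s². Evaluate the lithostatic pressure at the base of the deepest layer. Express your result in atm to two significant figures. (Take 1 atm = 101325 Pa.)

alluvium: 2063 kg/m³ × 9.81 m/s² × 397 m = 8.034×10^6 Pa = 79.29 atm
loess: 1458 kg/m³ × 9.81 m/s² × 160 m = 2.288×10^6 Pa = 22.59 atm
Total = 79.29 + 22.59 = 101.88 atm

100 atm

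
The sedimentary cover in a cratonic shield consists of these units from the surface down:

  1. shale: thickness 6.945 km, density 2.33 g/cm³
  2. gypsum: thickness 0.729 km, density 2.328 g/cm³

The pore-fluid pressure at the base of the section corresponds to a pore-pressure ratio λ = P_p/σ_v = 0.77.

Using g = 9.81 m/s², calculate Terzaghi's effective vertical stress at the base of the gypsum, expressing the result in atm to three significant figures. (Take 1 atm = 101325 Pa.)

398 atm

Overburden (lithostatic) stress σ_v:
shale: 2330 kg/m³ × 9.81 m/s² × 6945 m = 1.587×10^8 Pa = 158.7 MPa
gypsum: 2328 kg/m³ × 9.81 m/s² × 729 m = 1.665×10^7 Pa = 16.65 MPa
Total = 158.7 + 16.65 = 175.39 MPa
Pore pressure P_p = λ·σ_v = 0.77 × 175.4 MPa = 135.1 MPa
Effective stress σ' = σ_v − P_p = 175.4 − 135.1 = 40.340 MPa = 398.13 atm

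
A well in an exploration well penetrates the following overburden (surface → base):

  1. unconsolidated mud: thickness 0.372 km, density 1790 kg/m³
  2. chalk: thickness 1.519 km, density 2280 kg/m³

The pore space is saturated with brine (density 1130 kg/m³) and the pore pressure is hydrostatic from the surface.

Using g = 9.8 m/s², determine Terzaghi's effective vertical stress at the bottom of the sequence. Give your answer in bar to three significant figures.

Overburden (lithostatic) stress σ_v:
unconsolidated mud: 1790 kg/m³ × 9.8 m/s² × 372 m = 6.526×10^6 Pa = 6.526 MPa
chalk: 2280 kg/m³ × 9.8 m/s² × 1519 m = 3.394×10^7 Pa = 33.94 MPa
Total = 6.526 + 33.94 = 40.466 MPa
Pore pressure P_p = 1130 kg/m³ × 9.8 m/s² × 1891 m = 2.094×10^7 Pa = 20.94 MPa
Effective stress σ' = σ_v − P_p = 40.47 − 20.94 = 19.525 MPa = 195.25 bar

195 bar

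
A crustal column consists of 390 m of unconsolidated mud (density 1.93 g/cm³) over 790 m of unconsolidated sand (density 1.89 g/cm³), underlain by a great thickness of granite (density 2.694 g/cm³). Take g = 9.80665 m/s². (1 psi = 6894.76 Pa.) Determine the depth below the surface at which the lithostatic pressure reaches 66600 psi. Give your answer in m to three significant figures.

Pressure at base of upper layers: 1930×9.80665×390 + 1890×9.80665×790 = 2.202×10^7 Pa = 3194 psi
Remaining pressure to be supplied by granite: 4.592×10^8 − 2.202×10^7 = 4.372×10^8 Pa
Additional depth in granite = 4.372×10^8 Pa / (2694 kg/m³ × 9.80665 m/s²) = 16547 m
Total depth = 1180 m + 16547 m = 17727 m

17700 m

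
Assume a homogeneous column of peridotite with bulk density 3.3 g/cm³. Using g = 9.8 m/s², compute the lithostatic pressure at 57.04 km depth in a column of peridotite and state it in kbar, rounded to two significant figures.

peridotite: 3300 kg/m³ × 9.8 m/s² × 57040 m = 1.845×10^9 Pa = 18.45 kbar

18 kbar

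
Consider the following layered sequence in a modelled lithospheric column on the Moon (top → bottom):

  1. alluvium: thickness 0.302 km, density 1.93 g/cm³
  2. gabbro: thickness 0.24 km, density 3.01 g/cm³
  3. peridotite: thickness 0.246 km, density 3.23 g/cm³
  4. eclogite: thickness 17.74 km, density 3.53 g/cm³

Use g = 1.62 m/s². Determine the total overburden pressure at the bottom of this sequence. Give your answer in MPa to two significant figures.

100 MPa

alluvium: 1930 kg/m³ × 1.62 m/s² × 302 m = 9.442×10^5 Pa = 0.9442 MPa
gabbro: 3010 kg/m³ × 1.62 m/s² × 240 m = 1.170×10^6 Pa = 1.170 MPa
peridotite: 3230 kg/m³ × 1.62 m/s² × 246 m = 1.287×10^6 Pa = 1.287 MPa
eclogite: 3530 kg/m³ × 1.62 m/s² × 17740 m = 1.014×10^8 Pa = 101.4 MPa
Total = 0.9442 + 1.170 + 1.287 + 101.4 = 104.85 MPa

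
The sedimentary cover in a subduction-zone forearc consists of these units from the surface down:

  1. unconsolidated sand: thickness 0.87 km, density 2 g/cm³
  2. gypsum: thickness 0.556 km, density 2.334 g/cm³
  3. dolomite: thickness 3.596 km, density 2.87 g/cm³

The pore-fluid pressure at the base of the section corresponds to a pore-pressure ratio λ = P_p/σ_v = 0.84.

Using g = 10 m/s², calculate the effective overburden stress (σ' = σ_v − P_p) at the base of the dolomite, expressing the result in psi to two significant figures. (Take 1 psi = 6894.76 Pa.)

3100 psi

Overburden (lithostatic) stress σ_v:
unconsolidated sand: 2000 kg/m³ × 10 m/s² × 870 m = 1.740×10^7 Pa = 17.40 MPa
gypsum: 2334 kg/m³ × 10 m/s² × 556 m = 1.298×10^7 Pa = 12.98 MPa
dolomite: 2870 kg/m³ × 10 m/s² × 3596 m = 1.032×10^8 Pa = 103.2 MPa
Total = 17.40 + 12.98 + 103.2 = 133.58 MPa
Pore pressure P_p = λ·σ_v = 0.84 × 133.6 MPa = 112.2 MPa
Effective stress σ' = σ_v − P_p = 133.6 − 112.2 = 21.373 MPa = 3099.9 psi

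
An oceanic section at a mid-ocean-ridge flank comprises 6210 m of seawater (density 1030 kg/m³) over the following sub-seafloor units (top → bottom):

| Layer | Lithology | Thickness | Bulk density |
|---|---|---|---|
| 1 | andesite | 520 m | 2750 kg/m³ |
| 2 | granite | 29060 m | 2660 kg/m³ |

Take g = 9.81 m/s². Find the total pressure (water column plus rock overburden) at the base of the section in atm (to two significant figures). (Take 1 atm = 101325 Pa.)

8200 atm

seawater: 1030 kg/m³ × 9.81 m/s² × 6210 m = 6.275×10^7 Pa = 619.3 atm
andesite: 2750 kg/m³ × 9.81 m/s² × 520 m = 1.403×10^7 Pa = 138.4 atm
granite: 2660 kg/m³ × 9.81 m/s² × 29060 m = 7.583×10^8 Pa = 7484 atm
Total = 619.3 + 138.4 + 7484 = 8241.6 atm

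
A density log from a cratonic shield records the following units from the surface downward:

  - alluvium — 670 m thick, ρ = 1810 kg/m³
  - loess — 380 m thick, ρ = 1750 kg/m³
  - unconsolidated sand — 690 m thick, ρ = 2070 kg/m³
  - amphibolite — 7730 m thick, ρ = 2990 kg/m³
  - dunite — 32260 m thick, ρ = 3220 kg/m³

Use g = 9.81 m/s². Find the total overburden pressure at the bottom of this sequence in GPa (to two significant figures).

1.3 GPa

alluvium: 1810 kg/m³ × 9.81 m/s² × 670 m = 1.190×10^7 Pa = 0.01190 GPa
loess: 1750 kg/m³ × 9.81 m/s² × 380 m = 6.524×10^6 Pa = 6.524×10^-3 GPa
unconsolidated sand: 2070 kg/m³ × 9.81 m/s² × 690 m = 1.401×10^7 Pa = 0.01401 GPa
amphibolite: 2990 kg/m³ × 9.81 m/s² × 7730 m = 2.267×10^8 Pa = 0.2267 GPa
dunite: 3220 kg/m³ × 9.81 m/s² × 32260 m = 1.019×10^9 Pa = 1.019 GPa
Total = 0.01190 + 6.524×10^-3 + 0.01401 + 0.2267 + 1.019 = 1.2782 GPa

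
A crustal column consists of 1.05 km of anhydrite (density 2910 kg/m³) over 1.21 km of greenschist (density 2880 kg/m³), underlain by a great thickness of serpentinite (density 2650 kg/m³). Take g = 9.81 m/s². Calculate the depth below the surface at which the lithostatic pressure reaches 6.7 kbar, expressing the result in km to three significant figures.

25.6 km

Pressure at base of upper layers: 2910×9.81×1050 + 2880×9.81×1210 = 6.416×10^7 Pa = 0.6416 kbar
Remaining pressure to be supplied by serpentinite: 6.700×10^8 − 6.416×10^7 = 6.058×10^8 Pa
Additional depth in serpentinite = 6.058×10^8 Pa / (2650 kg/m³ × 9.81 m/s²) = 23305 m
Total depth = 2260 m + 23305 m = 25565 m
= 25.565 km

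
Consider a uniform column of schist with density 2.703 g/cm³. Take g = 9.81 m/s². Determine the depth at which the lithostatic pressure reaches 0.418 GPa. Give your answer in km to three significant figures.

15.8 km

h = P/(ρg) = 0.418 GPa / (2703 kg/m³ × 9.81 m/s²) = 4.180×10^8 Pa / 26516 Pa/m = 15764 m
= 15.764 km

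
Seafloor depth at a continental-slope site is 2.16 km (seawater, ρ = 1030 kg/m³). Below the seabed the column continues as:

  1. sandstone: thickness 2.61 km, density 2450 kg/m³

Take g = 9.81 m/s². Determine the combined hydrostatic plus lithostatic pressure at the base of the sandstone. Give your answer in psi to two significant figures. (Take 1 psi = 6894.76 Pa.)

12000 psi

seawater: 1030 kg/m³ × 9.81 m/s² × 2160 m = 2.183×10^7 Pa = 3165 psi
sandstone: 2450 kg/m³ × 9.81 m/s² × 2610 m = 6.273×10^7 Pa = 9098 psi
Total = 3165 + 9098 = 12264 psi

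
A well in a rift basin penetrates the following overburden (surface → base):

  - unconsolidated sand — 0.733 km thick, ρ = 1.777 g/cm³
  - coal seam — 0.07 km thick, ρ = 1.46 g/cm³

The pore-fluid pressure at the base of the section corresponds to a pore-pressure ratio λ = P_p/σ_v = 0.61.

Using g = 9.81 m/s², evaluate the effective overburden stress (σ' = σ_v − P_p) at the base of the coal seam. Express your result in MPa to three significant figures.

5.37 MPa

Overburden (lithostatic) stress σ_v:
unconsolidated sand: 1777 kg/m³ × 9.81 m/s² × 733 m = 1.278×10^7 Pa = 12.78 MPa
coal seam: 1460 kg/m³ × 9.81 m/s² × 70 m = 1.003×10^6 Pa = 1.003 MPa
Total = 12.78 + 1.003 = 13.781 MPa
Pore pressure P_p = λ·σ_v = 0.61 × 13.78 MPa = 8.406 MPa
Effective stress σ' = σ_v − P_p = 13.78 − 8.406 = 5.3744 MPa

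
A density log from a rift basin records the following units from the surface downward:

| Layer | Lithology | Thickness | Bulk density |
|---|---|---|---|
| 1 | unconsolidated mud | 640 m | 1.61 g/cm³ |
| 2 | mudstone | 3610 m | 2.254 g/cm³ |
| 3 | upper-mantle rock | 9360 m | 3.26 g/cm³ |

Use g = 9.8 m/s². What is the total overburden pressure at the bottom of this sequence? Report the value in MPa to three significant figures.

unconsolidated mud: 1610 kg/m³ × 9.8 m/s² × 640 m = 1.010×10^7 Pa = 10.10 MPa
mudstone: 2254 kg/m³ × 9.8 m/s² × 3610 m = 7.974×10^7 Pa = 79.74 MPa
upper-mantle rock: 3260 kg/m³ × 9.8 m/s² × 9360 m = 2.990×10^8 Pa = 299.0 MPa
Total = 10.10 + 79.74 + 299.0 = 388.87 MPa

389 MPa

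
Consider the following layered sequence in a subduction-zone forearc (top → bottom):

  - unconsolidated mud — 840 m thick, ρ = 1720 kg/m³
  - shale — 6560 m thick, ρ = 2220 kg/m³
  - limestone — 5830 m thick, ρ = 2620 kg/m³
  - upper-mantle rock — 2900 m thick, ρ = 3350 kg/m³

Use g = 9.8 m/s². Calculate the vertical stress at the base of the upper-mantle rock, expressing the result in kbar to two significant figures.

4.0 kbar

unconsolidated mud: 1720 kg/m³ × 9.8 m/s² × 840 m = 1.416×10^7 Pa = 0.1416 kbar
shale: 2220 kg/m³ × 9.8 m/s² × 6560 m = 1.427×10^8 Pa = 1.427 kbar
limestone: 2620 kg/m³ × 9.8 m/s² × 5830 m = 1.497×10^8 Pa = 1.497 kbar
upper-mantle rock: 3350 kg/m³ × 9.8 m/s² × 2900 m = 9.521×10^7 Pa = 0.9521 kbar
Total = 0.1416 + 1.427 + 1.497 + 0.9521 = 4.0178 kbar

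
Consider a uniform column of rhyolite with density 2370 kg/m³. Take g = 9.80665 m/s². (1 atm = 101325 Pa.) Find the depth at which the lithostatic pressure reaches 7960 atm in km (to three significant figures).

34.7 km

h = P/(ρg) = 7960 atm / (2370 kg/m³ × 9.80665 m/s²) = 8.065×10^8 Pa / 23242 Pa/m = 34702 m
= 34.702 km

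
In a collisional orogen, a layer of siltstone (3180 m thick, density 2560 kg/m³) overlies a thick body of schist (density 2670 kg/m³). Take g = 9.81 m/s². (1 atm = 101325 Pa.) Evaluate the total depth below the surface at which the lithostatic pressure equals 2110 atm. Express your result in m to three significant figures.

8290 m

Pressure at base of upper layers: 2560×9.81×3180 = 7.986×10^7 Pa = 788.2 atm
Remaining pressure to be supplied by schist: 2.138×10^8 − 7.986×10^7 = 1.339×10^8 Pa
Additional depth in schist = 1.339×10^8 Pa / (2670 kg/m³ × 9.81 m/s²) = 5113.4 m
Total depth = 3180 m + 5113.4 m = 8293.4 m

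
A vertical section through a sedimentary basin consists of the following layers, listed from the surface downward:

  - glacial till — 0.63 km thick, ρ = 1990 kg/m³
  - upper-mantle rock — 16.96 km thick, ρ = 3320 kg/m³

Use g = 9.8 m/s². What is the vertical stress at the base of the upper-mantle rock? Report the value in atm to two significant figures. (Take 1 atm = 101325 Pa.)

5600 atm

glacial till: 1990 kg/m³ × 9.8 m/s² × 630 m = 1.229×10^7 Pa = 121.3 atm
upper-mantle rock: 3320 kg/m³ × 9.8 m/s² × 16960 m = 5.518×10^8 Pa = 5446 atm
Total = 121.3 + 5446 = 5567.2 atm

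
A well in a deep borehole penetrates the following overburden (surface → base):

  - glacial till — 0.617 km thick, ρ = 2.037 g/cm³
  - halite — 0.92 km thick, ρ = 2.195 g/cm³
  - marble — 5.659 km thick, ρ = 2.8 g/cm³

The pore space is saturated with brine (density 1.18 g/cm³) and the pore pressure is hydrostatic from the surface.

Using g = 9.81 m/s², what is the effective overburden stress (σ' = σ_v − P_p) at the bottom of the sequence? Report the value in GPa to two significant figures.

Overburden (lithostatic) stress σ_v:
glacial till: 2037 kg/m³ × 9.81 m/s² × 617 m = 1.233×10^7 Pa = 12.33 MPa
halite: 2195 kg/m³ × 9.81 m/s² × 920 m = 1.981×10^7 Pa = 19.81 MPa
marble: 2800 kg/m³ × 9.81 m/s² × 5659 m = 1.554×10^8 Pa = 155.4 MPa
Total = 12.33 + 19.81 + 155.4 = 187.58 MPa
Pore pressure P_p = 1180 kg/m³ × 9.81 m/s² × 7196 m = 8.330×10^7 Pa = 83.30 MPa
Effective stress σ' = σ_v − P_p = 187.6 − 83.30 = 104.28 MPa = 0.10428 GPa

0.10 GPa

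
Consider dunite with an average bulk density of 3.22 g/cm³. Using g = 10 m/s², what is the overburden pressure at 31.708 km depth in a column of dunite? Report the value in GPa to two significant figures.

1.0 GPa

dunite: 3220 kg/m³ × 10 m/s² × 31708 m = 1.021×10^9 Pa = 1.021 GPa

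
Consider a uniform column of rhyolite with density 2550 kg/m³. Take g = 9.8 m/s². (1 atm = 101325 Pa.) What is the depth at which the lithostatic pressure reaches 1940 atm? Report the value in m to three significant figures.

h = P/(ρg) = 1940 atm / (2550 kg/m³ × 9.8 m/s²) = 1.966×10^8 Pa / 24990 Pa/m = 7866.0 m

7870 m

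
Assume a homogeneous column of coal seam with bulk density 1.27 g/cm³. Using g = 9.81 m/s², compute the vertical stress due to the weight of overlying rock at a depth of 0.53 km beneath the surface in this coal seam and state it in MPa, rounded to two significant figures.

6.6 MPa

coal seam: 1270 kg/m³ × 9.81 m/s² × 530 m = 6.603×10^6 Pa = 6.603 MPa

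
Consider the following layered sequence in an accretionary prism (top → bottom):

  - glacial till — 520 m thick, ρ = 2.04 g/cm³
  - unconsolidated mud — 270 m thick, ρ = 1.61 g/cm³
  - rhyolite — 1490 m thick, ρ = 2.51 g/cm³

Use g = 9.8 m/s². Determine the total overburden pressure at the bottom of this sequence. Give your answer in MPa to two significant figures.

51 MPa

glacial till: 2040 kg/m³ × 9.8 m/s² × 520 m = 1.040×10^7 Pa = 10.40 MPa
unconsolidated mud: 1610 kg/m³ × 9.8 m/s² × 270 m = 4.260×10^6 Pa = 4.260 MPa
rhyolite: 2510 kg/m³ × 9.8 m/s² × 1490 m = 3.665×10^7 Pa = 36.65 MPa
Total = 10.40 + 4.260 + 36.65 = 51.307 MPa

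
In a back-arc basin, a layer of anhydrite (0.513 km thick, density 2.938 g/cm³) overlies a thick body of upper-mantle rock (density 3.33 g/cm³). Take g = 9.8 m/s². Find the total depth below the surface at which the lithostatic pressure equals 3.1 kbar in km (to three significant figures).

9.56 km

Pressure at base of upper layers: 2938×9.8×513 = 1.477×10^7 Pa = 0.1477 kbar
Remaining pressure to be supplied by upper-mantle rock: 3.100×10^8 − 1.477×10^7 = 2.952×10^8 Pa
Additional depth in upper-mantle rock = 2.952×10^8 Pa / (3330 kg/m³ × 9.8 m/s²) = 9046.7 m
Total depth = 513 m + 9046.7 m = 9559.7 m
= 9.5597 km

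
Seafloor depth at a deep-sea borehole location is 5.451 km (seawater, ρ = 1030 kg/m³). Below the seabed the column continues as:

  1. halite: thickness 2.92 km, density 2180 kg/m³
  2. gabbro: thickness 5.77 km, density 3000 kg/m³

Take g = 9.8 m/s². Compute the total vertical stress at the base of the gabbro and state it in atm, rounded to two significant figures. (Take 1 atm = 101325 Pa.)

2800 atm

seawater: 1030 kg/m³ × 9.8 m/s² × 5451 m = 5.502×10^7 Pa = 543.0 atm
halite: 2180 kg/m³ × 9.8 m/s² × 2920 m = 6.238×10^7 Pa = 615.7 atm
gabbro: 3000 kg/m³ × 9.8 m/s² × 5770 m = 1.696×10^8 Pa = 1674 atm
Total = 543.0 + 615.7 + 1674 = 2832.9 atm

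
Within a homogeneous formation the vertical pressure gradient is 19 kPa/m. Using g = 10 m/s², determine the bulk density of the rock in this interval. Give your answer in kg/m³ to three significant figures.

1900 kg/m³

ρ = (dP/dz)/g = 19 kPa/m / 10 m/s² = 19000 Pa/m / 10 m/s² = 1900.0 kg/m³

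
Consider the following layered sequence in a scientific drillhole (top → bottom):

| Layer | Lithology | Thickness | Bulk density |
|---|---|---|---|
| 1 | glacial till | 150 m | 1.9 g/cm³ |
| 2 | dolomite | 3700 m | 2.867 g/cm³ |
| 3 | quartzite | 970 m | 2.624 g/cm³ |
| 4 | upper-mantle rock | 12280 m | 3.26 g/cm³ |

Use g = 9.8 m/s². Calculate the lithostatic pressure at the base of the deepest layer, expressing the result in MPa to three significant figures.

glacial till: 1900 kg/m³ × 9.8 m/s² × 150 m = 2.793×10^6 Pa = 2.793 MPa
dolomite: 2867 kg/m³ × 9.8 m/s² × 3700 m = 1.040×10^8 Pa = 104.0 MPa
quartzite: 2624 kg/m³ × 9.8 m/s² × 970 m = 2.494×10^7 Pa = 24.94 MPa
upper-mantle rock: 3260 kg/m³ × 9.8 m/s² × 12280 m = 3.923×10^8 Pa = 392.3 MPa
Total = 2.793 + 104.0 + 24.94 + 392.3 = 524.02 MPa

524 MPa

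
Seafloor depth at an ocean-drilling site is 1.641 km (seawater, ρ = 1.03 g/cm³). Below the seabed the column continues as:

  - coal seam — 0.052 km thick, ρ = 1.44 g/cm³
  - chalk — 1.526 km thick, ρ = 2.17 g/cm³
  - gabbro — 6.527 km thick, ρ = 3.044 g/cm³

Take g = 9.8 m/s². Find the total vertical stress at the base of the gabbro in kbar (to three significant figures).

seawater: 1030 kg/m³ × 9.8 m/s² × 1641 m = 1.656×10^7 Pa = 0.1656 kbar
coal seam: 1440 kg/m³ × 9.8 m/s² × 52 m = 7.338×10^5 Pa = 7.338×10^-3 kbar
chalk: 2170 kg/m³ × 9.8 m/s² × 1526 m = 3.245×10^7 Pa = 0.3245 kbar
gabbro: 3044 kg/m³ × 9.8 m/s² × 6527 m = 1.947×10^8 Pa = 1.947 kbar
Total = 0.1656 + 7.338×10^-3 + 0.3245 + 1.947 = 2.4446 kbar

2.44 kbar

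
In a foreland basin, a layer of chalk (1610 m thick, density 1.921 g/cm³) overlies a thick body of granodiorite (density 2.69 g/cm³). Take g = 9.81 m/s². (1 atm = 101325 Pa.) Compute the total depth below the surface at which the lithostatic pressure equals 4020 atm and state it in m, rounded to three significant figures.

15900 m

Pressure at base of upper layers: 1921×9.81×1610 = 3.034×10^7 Pa = 299.4 atm
Remaining pressure to be supplied by granodiorite: 4.073×10^8 − 3.034×10^7 = 3.770×10^8 Pa
Additional depth in granodiorite = 3.770×10^8 Pa / (2690 kg/m³ × 9.81 m/s²) = 14286 m
Total depth = 1610 m + 14286 m = 15896 m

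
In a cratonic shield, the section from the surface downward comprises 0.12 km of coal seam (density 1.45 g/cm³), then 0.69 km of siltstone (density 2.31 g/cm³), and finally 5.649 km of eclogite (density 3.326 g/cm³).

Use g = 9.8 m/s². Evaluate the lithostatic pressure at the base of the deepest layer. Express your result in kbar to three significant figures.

2.01 kbar

coal seam: 1450 kg/m³ × 9.8 m/s² × 120 m = 1.705×10^6 Pa = 0.01705 kbar
siltstone: 2310 kg/m³ × 9.8 m/s² × 690 m = 1.562×10^7 Pa = 0.1562 kbar
eclogite: 3326 kg/m³ × 9.8 m/s² × 5649 m = 1.841×10^8 Pa = 1.841 kbar
Total = 0.01705 + 0.1562 + 1.841 = 2.0145 kbar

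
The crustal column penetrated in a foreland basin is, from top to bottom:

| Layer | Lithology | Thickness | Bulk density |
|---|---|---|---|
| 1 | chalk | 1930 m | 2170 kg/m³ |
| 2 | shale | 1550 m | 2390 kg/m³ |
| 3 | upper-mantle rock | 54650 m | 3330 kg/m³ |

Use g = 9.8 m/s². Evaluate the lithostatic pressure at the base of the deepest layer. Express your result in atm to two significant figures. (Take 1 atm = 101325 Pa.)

chalk: 2170 kg/m³ × 9.8 m/s² × 1930 m = 4.104×10^7 Pa = 405.1 atm
shale: 2390 kg/m³ × 9.8 m/s² × 1550 m = 3.630×10^7 Pa = 358.3 atm
upper-mantle rock: 3330 kg/m³ × 9.8 m/s² × 54650 m = 1.783×10^9 Pa = 17601 atm
Total = 405.1 + 358.3 + 17601 = 18365 atm

18000 atm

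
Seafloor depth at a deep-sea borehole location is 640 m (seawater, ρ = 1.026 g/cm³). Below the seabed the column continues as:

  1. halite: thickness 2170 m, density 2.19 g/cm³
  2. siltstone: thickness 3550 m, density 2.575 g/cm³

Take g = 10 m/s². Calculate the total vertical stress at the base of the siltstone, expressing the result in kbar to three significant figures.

1.46 kbar

seawater: 1026 kg/m³ × 10 m/s² × 640 m = 6.566×10^6 Pa = 0.06566 kbar
halite: 2190 kg/m³ × 10 m/s² × 2170 m = 4.752×10^7 Pa = 0.4752 kbar
siltstone: 2575 kg/m³ × 10 m/s² × 3550 m = 9.141×10^7 Pa = 0.9141 kbar
Total = 0.06566 + 0.4752 + 0.9141 = 1.4550 kbar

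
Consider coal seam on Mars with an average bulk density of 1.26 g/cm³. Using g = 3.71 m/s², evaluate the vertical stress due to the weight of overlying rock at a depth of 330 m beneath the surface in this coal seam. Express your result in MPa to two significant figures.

coal seam: 1260 kg/m³ × 3.71 m/s² × 330 m = 1.543×10^6 Pa = 1.543 MPa

1.5 MPa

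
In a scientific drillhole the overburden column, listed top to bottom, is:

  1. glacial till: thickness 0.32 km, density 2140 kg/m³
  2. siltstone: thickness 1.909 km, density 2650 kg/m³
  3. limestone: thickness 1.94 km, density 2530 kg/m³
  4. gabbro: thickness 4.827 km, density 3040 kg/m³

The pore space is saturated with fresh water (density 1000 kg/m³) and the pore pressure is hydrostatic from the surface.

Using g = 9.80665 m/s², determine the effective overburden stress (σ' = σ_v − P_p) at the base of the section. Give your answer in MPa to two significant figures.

160 MPa

Overburden (lithostatic) stress σ_v:
glacial till: 2140 kg/m³ × 9.80665 m/s² × 320 m = 6.716×10^6 Pa = 6.716 MPa
siltstone: 2650 kg/m³ × 9.80665 m/s² × 1909 m = 4.961×10^7 Pa = 49.61 MPa
limestone: 2530 kg/m³ × 9.80665 m/s² × 1940 m = 4.813×10^7 Pa = 48.13 MPa
gabbro: 3040 kg/m³ × 9.80665 m/s² × 4827 m = 1.439×10^8 Pa = 143.9 MPa
Total = 6.716 + 49.61 + 48.13 + 143.9 = 248.36 MPa
Pore pressure P_p = 1000 kg/m³ × 9.80665 m/s² × 8996 m = 8.822×10^7 Pa = 88.22 MPa
Effective stress σ' = σ_v − P_p = 248.4 − 88.22 = 160.14 MPa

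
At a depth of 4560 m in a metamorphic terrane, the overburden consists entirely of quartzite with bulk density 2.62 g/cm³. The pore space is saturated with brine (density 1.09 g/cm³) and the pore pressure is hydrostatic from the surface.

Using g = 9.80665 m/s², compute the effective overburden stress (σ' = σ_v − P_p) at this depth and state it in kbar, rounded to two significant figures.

0.68 kbar

Overburden (lithostatic) stress σ_v:
quartzite: 2620 kg/m³ × 9.80665 m/s² × 4560 m = 1.172×10^8 Pa = 117.2 MPa
Pore pressure P_p = 1090 kg/m³ × 9.80665 m/s² × 4560 m = 4.874×10^7 Pa = 48.74 MPa
Effective stress σ' = σ_v − P_p = 117.2 − 48.74 = 68.419 MPa = 0.68419 kbar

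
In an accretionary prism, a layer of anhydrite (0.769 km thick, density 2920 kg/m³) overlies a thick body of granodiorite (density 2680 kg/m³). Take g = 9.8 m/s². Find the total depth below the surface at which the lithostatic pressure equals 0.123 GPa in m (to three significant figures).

4610 m

Pressure at base of upper layers: 2920×9.8×769 = 2.201×10^7 Pa = 0.02201 GPa
Remaining pressure to be supplied by granodiorite: 1.230×10^8 − 2.201×10^7 = 1.010×10^8 Pa
Additional depth in granodiorite = 1.010×10^8 Pa / (2680 kg/m³ × 9.8 m/s²) = 3845.4 m
Total depth = 769 m + 3845.4 m = 4614.4 m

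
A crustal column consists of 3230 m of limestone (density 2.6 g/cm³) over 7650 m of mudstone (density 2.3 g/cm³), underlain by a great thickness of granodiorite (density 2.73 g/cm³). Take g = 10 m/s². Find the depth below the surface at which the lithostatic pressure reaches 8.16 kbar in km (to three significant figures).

Pressure at base of upper layers: 2600×10×3230 + 2300×10×7650 = 2.599×10^8 Pa = 2.599 kbar
Remaining pressure to be supplied by granodiorite: 8.160×10^8 − 2.599×10^8 = 5.561×10^8 Pa
Additional depth in granodiorite = 5.561×10^8 Pa / (2730 kg/m³ × 10 m/s²) = 20369 m
Total depth = 10880 m + 20369 m = 31249 m
= 31.249 km

31.2 km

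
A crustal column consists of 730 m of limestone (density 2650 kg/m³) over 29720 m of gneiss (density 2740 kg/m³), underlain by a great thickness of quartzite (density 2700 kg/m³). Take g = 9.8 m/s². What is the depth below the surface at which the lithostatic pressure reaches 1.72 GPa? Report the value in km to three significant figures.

Pressure at base of upper layers: 2650×9.8×730 + 2740×9.8×29720 = 8.170×10^8 Pa = 0.8170 GPa
Remaining pressure to be supplied by quartzite: 1.720×10^9 − 8.170×10^8 = 9.030×10^8 Pa
Additional depth in quartzite = 9.030×10^8 Pa / (2700 kg/m³ × 9.8 m/s²) = 34127 m
Total depth = 30450 m + 34127 m = 64577 m
= 64.577 km

64.6 km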